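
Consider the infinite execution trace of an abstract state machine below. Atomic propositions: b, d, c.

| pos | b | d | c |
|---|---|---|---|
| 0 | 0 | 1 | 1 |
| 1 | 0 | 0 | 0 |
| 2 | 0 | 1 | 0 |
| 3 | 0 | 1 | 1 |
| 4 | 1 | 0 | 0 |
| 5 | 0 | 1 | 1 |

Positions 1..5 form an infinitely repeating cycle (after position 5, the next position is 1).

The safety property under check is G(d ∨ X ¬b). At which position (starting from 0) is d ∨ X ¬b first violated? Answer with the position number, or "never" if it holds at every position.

never

d ∨ X ¬b holds at every position 0..5, and those are all the positions the trace ever visits, so the invariant G(d ∨ X ¬b) is never violated.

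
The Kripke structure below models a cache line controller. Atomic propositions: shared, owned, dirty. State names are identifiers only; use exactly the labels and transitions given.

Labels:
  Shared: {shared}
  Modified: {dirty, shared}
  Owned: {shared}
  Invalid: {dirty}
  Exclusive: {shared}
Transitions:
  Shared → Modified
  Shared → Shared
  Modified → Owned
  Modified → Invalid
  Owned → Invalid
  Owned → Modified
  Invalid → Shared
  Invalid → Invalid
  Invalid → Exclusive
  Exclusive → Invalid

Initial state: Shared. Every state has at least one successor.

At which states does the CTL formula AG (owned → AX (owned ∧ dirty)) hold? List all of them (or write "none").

{Shared, Modified, Owned, Invalid, Exclusive}

States satisfying owned → AX (owned ∧ dirty): {Shared, Modified, Owned, Invalid, Exclusive}.
States satisfying AG (owned → AX (owned ∧ dirty)): {Shared, Modified, Owned, Invalid, Exclusive}.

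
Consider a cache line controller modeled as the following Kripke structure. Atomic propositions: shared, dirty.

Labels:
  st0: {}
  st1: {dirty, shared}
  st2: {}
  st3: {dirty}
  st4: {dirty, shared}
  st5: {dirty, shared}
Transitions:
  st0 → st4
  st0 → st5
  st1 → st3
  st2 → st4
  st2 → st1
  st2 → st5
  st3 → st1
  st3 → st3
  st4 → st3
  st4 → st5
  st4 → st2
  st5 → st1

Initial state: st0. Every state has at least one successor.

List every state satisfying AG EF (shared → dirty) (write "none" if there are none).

{st0, st1, st2, st3, st4, st5}

States satisfying EF (shared → dirty): {st0, st1, st2, st3, st4, st5}.
States satisfying AG EF (shared → dirty): {st0, st1, st2, st3, st4, st5}.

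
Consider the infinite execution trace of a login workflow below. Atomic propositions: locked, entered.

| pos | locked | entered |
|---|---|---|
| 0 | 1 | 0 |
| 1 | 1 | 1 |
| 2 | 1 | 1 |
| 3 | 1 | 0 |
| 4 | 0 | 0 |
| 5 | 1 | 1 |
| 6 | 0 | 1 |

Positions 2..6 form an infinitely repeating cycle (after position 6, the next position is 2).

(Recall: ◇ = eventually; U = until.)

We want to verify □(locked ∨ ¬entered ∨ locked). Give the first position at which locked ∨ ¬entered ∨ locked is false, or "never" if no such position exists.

6

Check locked ∨ ¬entered ∨ locked at each position in order: 0 ✓, 1 ✓, 2 ✓, 3 ✓, 4 ✓, 5 ✓.
At position 6 the labels are {entered}, so locked ∨ ¬entered ∨ locked is false there. This is the first violation.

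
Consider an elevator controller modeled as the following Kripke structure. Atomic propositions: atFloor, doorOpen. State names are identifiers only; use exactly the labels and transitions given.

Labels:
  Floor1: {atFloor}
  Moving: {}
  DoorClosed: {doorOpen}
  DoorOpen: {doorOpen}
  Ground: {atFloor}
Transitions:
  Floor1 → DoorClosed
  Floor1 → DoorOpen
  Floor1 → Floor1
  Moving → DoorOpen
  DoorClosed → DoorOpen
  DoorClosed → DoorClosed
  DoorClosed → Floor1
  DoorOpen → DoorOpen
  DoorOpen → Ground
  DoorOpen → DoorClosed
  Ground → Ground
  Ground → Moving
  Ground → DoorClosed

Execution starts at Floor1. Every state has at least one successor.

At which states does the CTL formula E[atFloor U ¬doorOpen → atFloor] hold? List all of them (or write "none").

{Floor1, DoorClosed, DoorOpen, Ground}

States satisfying atFloor: {Floor1, Ground}.
States satisfying ¬doorOpen → atFloor: {Floor1, DoorClosed, DoorOpen, Ground}.
States satisfying E[atFloor U ¬doorOpen → atFloor]: {Floor1, DoorClosed, DoorOpen, Ground}.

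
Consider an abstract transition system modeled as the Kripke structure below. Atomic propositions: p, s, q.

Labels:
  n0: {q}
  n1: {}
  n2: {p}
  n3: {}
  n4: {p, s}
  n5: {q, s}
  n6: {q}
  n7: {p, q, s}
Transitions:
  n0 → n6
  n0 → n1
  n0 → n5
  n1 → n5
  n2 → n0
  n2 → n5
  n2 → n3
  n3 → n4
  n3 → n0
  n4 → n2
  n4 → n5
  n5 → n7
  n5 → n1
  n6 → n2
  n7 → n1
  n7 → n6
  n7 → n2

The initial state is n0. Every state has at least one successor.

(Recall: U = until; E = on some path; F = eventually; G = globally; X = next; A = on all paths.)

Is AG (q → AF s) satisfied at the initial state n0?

States satisfying q → AF s: {n1, n2, n3, n4, n5, n7}.
States satisfying AG (q → AF s): ∅.
n0 is reachable from n0 and violates q → AF s, so AG fails at n0.
n0 ∉ Sat(AG (q → AF s)).

Does not hold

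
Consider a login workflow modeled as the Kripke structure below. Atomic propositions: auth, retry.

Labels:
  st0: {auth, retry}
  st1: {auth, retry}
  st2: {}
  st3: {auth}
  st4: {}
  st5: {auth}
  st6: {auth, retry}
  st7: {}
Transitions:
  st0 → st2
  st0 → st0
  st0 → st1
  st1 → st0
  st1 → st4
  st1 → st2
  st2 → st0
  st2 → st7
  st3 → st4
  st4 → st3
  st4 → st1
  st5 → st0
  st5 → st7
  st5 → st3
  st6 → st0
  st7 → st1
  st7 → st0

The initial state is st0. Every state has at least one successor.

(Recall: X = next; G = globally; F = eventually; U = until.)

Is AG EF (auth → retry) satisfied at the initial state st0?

States satisfying EF (auth → retry): {st0, st1, st2, st3, st4, st5, st6, st7}.
States satisfying AG EF (auth → retry): {st0, st1, st2, st3, st4, st5, st6, st7}.
Every state reachable from st0 satisfies EF (auth → retry).
st0 ∈ Sat(AG EF (auth → retry)).

Satisfied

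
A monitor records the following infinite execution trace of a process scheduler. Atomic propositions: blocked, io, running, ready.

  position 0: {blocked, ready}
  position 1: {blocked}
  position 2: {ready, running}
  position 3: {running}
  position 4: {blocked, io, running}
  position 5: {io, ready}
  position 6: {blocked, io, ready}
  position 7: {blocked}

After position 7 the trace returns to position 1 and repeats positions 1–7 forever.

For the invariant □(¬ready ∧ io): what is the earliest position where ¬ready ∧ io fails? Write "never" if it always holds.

0

At position 0 the labels are {blocked, ready}, so ¬ready ∧ io is false there. This is the first violation.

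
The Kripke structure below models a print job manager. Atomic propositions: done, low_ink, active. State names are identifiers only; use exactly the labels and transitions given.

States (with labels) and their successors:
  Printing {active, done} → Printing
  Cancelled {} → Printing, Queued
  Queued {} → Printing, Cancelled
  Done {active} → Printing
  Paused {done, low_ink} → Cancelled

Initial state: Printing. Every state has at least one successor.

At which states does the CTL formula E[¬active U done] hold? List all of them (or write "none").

States satisfying ¬active: {Cancelled, Queued, Paused}.
States satisfying done: {Printing, Paused}.
States satisfying E[¬active U done]: {Printing, Cancelled, Queued, Paused}.

{Printing, Cancelled, Queued, Paused}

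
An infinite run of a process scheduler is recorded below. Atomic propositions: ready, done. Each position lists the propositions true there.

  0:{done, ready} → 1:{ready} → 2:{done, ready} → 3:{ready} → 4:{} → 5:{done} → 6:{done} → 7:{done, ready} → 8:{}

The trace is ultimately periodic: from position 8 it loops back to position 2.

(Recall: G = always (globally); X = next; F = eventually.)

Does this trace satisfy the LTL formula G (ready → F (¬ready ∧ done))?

ready → F (¬ready ∧ done) holds at every position 0..8, and those are all positions ever visited, so G (ready → F (¬ready ∧ done)) holds.
Positions where ready holds: 0, 1, 2, 3, 7.
Check F (¬ready ∧ done) at each: 0→ok, 1→ok, 2→ok, 3→ok, 7→ok.

Yes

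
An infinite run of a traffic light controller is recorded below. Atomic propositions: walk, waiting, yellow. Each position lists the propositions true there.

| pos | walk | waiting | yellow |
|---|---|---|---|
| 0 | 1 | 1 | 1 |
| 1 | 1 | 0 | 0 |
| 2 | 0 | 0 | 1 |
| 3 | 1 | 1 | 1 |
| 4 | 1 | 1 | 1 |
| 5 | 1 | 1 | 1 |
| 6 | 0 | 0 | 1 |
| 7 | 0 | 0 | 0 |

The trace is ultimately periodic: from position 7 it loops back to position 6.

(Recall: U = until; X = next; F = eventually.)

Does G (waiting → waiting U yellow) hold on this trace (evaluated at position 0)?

Yes

waiting → waiting U yellow holds at every position 0..7, and those are all positions ever visited, so G (waiting → waiting U yellow) holds.
Positions where waiting holds: 0, 3, 4, 5.
Check waiting U yellow at each: 0→ok, 3→ok, 4→ok, 5→ok.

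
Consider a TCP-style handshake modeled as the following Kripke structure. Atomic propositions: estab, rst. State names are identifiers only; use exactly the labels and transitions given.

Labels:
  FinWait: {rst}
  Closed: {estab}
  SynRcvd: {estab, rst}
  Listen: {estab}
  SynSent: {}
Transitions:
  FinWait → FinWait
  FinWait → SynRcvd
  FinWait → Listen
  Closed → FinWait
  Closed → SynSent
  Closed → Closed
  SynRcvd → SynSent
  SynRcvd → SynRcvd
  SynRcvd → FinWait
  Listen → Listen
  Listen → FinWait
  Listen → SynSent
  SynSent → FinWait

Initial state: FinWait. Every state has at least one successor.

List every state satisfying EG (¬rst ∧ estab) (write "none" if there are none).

States satisfying ¬rst ∧ estab: {Closed, Listen}.
States satisfying EG (¬rst ∧ estab): {Closed, Listen}.

{Closed, Listen}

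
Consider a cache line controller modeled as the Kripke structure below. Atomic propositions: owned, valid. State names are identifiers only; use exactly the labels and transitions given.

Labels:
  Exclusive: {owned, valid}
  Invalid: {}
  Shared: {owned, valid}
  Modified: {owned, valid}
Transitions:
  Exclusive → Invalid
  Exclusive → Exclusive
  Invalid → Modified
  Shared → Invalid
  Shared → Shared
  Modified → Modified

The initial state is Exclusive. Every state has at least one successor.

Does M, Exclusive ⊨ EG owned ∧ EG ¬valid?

States satisfying owned: {Exclusive, Shared, Modified}.
States satisfying EG owned: {Exclusive, Shared, Modified}.
States satisfying ¬valid: {Invalid}.
States satisfying EG ¬valid: ∅.
States satisfying EG owned ∧ EG ¬valid: ∅.
Exclusive ∉ Sat(EG owned ∧ EG ¬valid).

Violated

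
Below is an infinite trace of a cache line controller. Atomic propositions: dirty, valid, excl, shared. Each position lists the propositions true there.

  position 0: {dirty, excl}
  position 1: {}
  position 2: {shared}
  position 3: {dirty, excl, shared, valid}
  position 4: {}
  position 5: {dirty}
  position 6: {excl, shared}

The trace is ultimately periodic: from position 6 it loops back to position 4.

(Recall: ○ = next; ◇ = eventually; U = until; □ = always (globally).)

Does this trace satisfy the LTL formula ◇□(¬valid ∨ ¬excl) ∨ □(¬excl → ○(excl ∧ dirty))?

□(¬valid ∨ ¬excl) holds at position 4, which is reachable from 0, so ◇□(¬valid ∨ ¬excl) holds.
¬excl → ○(excl ∧ dirty) must hold at every position from 0 onward. It fails at position 1, so □(¬excl → ○(excl ∧ dirty)) is false.
Positions where ¬excl holds: 1, 2, 4, 5.
Check ○(excl ∧ dirty) at each: 1→fails, 2→ok, 4→fails, 5→fails.
At position 0: ◇□(¬valid ∨ ¬excl) is true; □(¬excl → ○(excl ∧ dirty)) is false; so ◇□(¬valid ∨ ¬excl) ∨ □(¬excl → ○(excl ∧ dirty)) is true.

Satisfied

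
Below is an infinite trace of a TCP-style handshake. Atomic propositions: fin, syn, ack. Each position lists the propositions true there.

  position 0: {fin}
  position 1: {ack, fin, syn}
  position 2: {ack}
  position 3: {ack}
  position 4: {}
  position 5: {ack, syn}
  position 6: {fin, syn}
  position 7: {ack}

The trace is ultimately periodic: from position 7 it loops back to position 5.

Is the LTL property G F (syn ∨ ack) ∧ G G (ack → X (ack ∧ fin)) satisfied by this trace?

F (syn ∨ ack) holds at every position 0..7, and those are all positions ever visited, so G F (syn ∨ ack) holds.
G (ack → X (ack ∧ fin)) must hold at every position from 0 onward. It fails at position 0, so G G (ack → X (ack ∧ fin)) is false.
At position 0: G F (syn ∨ ack) is true; G G (ack → X (ack ∧ fin)) is false; so G F (syn ∨ ack) ∧ G G (ack → X (ack ∧ fin)) is false.

Does not hold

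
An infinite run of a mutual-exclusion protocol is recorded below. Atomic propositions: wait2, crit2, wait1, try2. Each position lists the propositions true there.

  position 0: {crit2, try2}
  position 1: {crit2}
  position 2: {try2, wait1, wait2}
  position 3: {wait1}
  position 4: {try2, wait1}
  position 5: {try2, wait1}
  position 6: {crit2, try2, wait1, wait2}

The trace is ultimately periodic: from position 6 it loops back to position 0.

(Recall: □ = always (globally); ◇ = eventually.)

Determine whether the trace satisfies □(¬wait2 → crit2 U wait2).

No

¬wait2 → crit2 U wait2 must hold at every position from 0 onward. It fails at position 3, so □(¬wait2 → crit2 U wait2) is false.
Positions where ¬wait2 holds: 0, 1, 3, 4, 5.
Check crit2 U wait2 at each: 0→ok, 1→ok, 3→fails, 4→fails, 5→fails.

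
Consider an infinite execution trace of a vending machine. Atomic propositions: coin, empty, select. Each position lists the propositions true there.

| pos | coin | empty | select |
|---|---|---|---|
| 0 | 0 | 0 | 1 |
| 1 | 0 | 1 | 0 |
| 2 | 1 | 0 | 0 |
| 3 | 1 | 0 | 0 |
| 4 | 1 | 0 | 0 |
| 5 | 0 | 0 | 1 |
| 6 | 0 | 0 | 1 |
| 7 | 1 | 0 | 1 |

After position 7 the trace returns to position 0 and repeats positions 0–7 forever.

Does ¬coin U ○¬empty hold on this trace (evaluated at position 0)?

Walking from position 0: ○¬empty first holds at position 1, and ¬coin holds at every earlier position along the way, so ¬coin U ○¬empty holds.

Yes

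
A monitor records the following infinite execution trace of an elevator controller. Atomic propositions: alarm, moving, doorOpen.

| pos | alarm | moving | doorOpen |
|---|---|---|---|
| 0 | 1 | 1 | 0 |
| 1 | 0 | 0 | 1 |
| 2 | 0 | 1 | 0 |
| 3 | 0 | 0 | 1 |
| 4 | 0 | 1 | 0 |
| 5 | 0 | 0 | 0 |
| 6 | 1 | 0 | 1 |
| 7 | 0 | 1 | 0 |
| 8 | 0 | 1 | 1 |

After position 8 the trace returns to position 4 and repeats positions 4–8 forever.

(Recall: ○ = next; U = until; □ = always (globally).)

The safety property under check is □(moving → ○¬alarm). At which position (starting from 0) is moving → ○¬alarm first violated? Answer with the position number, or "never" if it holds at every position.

moving → ○¬alarm holds at every position 0..8, and those are all the positions the trace ever visits, so the invariant □(moving → ○¬alarm) is never violated.

never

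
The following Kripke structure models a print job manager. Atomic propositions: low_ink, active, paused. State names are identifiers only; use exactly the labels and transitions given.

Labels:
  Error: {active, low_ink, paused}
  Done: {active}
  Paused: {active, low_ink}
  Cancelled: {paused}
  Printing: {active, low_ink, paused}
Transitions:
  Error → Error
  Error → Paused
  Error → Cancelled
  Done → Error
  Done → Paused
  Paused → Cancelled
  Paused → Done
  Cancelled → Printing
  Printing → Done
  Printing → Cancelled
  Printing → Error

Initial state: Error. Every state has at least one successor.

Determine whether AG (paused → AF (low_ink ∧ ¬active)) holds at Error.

States satisfying paused → AF (low_ink ∧ ¬active): {Done, Paused}.
States satisfying AG (paused → AF (low_ink ∧ ¬active)): ∅.
Cancelled is reachable from Error and violates paused → AF (low_ink ∧ ¬active), so AG fails at Error.
Error ∉ Sat(AG (paused → AF (low_ink ∧ ¬active))).

Does not hold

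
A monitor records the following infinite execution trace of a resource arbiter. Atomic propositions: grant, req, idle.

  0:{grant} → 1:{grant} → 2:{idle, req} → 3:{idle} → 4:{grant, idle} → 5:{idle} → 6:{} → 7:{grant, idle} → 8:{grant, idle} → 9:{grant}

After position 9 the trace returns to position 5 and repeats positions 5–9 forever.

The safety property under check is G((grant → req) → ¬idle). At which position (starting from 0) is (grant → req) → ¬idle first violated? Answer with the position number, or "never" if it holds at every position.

Check (grant → req) → ¬idle at each position in order: 0 ✓, 1 ✓.
At position 2 the labels are {idle, req}, so (grant → req) → ¬idle is false there. This is the first violation.

2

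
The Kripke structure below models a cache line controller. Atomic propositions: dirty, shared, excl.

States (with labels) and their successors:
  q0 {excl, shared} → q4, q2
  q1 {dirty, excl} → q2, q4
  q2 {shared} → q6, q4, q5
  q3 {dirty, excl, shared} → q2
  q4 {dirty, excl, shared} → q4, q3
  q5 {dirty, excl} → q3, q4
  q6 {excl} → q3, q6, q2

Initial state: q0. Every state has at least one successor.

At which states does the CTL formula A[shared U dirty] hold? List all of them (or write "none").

States satisfying shared: {q0, q2, q3, q4}.
States satisfying dirty: {q1, q3, q4, q5}.
States satisfying A[shared U dirty]: {q1, q3, q4, q5}.

{q1, q3, q4, q5}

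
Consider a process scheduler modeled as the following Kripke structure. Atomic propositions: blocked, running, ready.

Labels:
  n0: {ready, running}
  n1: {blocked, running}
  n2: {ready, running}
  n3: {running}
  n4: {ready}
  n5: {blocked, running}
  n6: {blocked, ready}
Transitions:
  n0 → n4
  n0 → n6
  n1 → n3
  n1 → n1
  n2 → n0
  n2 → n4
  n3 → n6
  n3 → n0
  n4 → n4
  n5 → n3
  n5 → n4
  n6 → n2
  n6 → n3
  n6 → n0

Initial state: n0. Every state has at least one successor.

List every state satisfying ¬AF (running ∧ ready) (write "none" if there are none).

States satisfying running ∧ ready: {n0, n2}.
States satisfying AF (running ∧ ready): {n0, n2}.
States satisfying ¬AF (running ∧ ready): {n1, n3, n4, n5, n6}.

{n1, n3, n4, n5, n6}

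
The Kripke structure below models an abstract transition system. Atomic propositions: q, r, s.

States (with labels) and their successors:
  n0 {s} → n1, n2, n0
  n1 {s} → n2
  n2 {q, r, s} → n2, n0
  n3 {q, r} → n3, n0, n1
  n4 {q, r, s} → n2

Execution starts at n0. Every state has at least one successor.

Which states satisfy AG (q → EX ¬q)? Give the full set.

{n0, n1, n2, n3}

States satisfying q → EX ¬q: {n0, n1, n2, n3}.
States satisfying AG (q → EX ¬q): {n0, n1, n2, n3}.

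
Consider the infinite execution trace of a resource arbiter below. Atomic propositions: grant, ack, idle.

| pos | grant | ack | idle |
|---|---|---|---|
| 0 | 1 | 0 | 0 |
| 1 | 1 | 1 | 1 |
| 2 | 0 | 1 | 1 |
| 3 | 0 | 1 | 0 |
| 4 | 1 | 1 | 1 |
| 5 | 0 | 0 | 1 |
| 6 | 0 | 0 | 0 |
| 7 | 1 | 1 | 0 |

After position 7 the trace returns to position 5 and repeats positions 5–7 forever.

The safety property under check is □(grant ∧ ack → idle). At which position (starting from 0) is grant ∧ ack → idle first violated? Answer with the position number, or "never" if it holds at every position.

Check grant ∧ ack → idle at each position in order: 0 ✓, 1 ✓, 2 ✓, 3 ✓, 4 ✓, 5 ✓, 6 ✓.
At position 7 the labels are {ack, grant}, so grant ∧ ack → idle is false there. This is the first violation.

7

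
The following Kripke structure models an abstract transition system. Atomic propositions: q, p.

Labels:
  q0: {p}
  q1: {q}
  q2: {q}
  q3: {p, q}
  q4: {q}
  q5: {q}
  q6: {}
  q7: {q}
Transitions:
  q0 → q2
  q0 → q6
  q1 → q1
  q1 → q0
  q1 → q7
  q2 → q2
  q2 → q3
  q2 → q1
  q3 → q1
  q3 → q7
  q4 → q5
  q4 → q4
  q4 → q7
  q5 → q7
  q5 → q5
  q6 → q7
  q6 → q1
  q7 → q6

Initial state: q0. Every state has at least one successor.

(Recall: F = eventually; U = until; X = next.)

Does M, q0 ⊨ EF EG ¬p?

Yes

States satisfying EG ¬p: {q1, q2, q4, q5, q6, q7}.
States satisfying EF EG ¬p: {q0, q1, q2, q3, q4, q5, q6, q7}.
Some path from q0 reaches a state where EG ¬p holds.
q0 ∈ Sat(EF EG ¬p).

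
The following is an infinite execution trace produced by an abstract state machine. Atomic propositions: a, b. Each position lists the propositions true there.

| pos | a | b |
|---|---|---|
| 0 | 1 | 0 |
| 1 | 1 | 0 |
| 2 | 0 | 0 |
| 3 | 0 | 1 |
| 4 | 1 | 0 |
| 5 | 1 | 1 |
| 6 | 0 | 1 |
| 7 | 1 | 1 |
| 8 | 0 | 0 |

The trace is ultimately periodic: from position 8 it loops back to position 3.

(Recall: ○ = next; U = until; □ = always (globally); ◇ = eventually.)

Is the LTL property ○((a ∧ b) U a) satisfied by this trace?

Yes

The position after 0 is 1; (a ∧ b) U a is true there.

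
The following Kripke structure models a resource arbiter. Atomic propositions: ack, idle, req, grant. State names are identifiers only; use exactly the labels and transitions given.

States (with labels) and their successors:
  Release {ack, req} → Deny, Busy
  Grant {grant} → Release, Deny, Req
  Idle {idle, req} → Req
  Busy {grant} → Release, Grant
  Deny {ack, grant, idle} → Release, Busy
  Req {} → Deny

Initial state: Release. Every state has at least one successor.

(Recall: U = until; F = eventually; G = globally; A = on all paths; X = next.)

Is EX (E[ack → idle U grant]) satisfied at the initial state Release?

Satisfied

States satisfying E[ack → idle U grant]: {Grant, Idle, Busy, Deny, Req}.
States satisfying EX (E[ack → idle U grant]): {Release, Grant, Idle, Busy, Deny, Req}.
Release ∈ Sat(EX (E[ack → idle U grant])).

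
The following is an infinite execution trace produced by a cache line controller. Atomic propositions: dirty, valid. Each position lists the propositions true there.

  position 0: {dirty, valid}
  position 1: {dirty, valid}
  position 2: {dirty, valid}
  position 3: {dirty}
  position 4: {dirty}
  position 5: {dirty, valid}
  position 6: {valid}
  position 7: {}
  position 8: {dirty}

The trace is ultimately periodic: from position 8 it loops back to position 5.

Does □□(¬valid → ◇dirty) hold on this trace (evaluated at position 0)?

Holds

□(¬valid → ◇dirty) holds at every position 0..8, and those are all positions ever visited, so □□(¬valid → ◇dirty) holds.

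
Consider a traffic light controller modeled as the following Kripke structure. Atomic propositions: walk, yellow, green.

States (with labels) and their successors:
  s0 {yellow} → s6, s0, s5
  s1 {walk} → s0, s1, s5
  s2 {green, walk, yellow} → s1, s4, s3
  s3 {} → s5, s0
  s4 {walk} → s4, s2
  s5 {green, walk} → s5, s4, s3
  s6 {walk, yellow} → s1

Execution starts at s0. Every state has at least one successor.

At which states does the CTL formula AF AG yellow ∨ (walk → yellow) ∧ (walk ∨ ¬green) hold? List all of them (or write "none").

States satisfying AG yellow: ∅.
States satisfying AF AG yellow: ∅.
States satisfying walk → yellow: {s0, s2, s3, s6}.
States satisfying ¬green: {s0, s1, s3, s4, s6}.
States satisfying walk ∨ ¬green: {s0, s1, s2, s3, s4, s5, s6}.
States satisfying (walk → yellow) ∧ (walk ∨ ¬green): {s0, s2, s3, s6}.
States satisfying AF AG yellow ∨ (walk → yellow) ∧ (walk ∨ ¬green): {s0, s2, s3, s6}.

{s0, s2, s3, s6}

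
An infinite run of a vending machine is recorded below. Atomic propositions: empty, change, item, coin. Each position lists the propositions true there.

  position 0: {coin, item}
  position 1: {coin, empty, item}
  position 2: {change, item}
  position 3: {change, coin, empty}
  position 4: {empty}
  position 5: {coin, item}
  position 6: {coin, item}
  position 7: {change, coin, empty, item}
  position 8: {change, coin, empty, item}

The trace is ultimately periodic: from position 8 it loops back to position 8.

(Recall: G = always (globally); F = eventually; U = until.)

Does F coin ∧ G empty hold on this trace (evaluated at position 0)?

coin holds at position 0, which is reachable from 0, so F coin holds.
empty must hold at every position from 0 onward. It fails at position 0, so G empty is false.
At position 0: F coin is true; G empty is false; so F coin ∧ G empty is false.

Violated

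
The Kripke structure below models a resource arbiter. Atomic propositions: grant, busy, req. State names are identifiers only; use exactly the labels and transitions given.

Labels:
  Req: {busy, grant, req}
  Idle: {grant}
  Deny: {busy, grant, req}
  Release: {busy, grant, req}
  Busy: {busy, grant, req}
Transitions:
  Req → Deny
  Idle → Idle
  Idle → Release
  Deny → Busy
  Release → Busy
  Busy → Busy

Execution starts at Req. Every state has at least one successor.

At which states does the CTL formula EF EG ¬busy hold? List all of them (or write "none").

States satisfying EG ¬busy: {Idle}.
States satisfying EF EG ¬busy: {Idle}.

{Idle}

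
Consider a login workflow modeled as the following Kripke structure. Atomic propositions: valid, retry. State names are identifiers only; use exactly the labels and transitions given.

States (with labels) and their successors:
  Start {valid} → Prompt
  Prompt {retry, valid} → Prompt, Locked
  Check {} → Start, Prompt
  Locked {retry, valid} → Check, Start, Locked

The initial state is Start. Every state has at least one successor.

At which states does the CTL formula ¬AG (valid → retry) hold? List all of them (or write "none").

{Start, Prompt, Check, Locked}

States satisfying valid → retry: {Prompt, Check, Locked}.
States satisfying AG (valid → retry): ∅.
States satisfying ¬AG (valid → retry): {Start, Prompt, Check, Locked}.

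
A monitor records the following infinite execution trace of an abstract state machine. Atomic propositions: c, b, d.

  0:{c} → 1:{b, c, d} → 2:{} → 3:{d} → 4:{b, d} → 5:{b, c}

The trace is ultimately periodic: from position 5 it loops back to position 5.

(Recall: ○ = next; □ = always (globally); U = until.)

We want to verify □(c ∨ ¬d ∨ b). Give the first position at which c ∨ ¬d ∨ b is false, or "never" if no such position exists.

Check c ∨ ¬d ∨ b at each position in order: 0 ✓, 1 ✓, 2 ✓.
At position 3 the labels are {d}, so c ∨ ¬d ∨ b is false there. This is the first violation.

3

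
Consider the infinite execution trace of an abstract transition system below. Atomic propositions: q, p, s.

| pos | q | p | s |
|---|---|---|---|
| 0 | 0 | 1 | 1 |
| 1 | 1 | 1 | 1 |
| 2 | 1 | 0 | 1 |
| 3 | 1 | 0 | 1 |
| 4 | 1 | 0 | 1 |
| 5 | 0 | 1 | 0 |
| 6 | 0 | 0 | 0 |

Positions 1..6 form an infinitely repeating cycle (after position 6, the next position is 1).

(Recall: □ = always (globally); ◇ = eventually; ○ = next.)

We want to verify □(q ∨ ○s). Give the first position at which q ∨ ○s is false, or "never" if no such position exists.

5

Check q ∨ ○s at each position in order: 0 ✓, 1 ✓, 2 ✓, 3 ✓, 4 ✓.
At position 5 the labels are {p} and the next position 6 has {}, so q ∨ ○s is false there. This is the first violation.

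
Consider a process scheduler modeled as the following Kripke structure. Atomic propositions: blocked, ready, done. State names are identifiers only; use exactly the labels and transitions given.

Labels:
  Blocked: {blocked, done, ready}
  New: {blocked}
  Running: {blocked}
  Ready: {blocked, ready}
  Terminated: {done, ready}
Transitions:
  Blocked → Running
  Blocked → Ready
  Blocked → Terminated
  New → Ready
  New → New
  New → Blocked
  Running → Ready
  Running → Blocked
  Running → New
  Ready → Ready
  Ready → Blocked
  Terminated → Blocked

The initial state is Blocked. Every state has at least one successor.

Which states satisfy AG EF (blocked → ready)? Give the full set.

States satisfying EF (blocked → ready): {Blocked, New, Running, Ready, Terminated}.
States satisfying AG EF (blocked → ready): {Blocked, New, Running, Ready, Terminated}.

{Blocked, New, Running, Ready, Terminated}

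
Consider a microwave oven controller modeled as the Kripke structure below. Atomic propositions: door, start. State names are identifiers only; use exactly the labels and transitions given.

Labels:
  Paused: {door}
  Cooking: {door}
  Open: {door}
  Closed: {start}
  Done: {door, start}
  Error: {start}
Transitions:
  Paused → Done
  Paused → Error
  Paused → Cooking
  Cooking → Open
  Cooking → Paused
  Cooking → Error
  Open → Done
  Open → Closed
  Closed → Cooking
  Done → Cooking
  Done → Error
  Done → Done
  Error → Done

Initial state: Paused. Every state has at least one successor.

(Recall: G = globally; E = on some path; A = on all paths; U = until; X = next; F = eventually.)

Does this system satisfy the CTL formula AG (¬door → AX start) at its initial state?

States satisfying ¬door → AX start: {Paused, Cooking, Open, Done, Error}.
States satisfying AG (¬door → AX start): ∅.
Closed is reachable from Paused and violates ¬door → AX start, so AG fails at Paused.
Paused ∉ Sat(AG (¬door → AX start)).

Violated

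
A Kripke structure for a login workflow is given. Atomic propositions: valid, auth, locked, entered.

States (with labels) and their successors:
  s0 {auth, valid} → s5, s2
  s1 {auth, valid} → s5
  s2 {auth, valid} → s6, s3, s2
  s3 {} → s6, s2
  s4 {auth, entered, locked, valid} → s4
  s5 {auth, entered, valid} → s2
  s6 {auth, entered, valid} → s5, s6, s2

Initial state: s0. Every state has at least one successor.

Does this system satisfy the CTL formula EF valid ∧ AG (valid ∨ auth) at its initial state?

States satisfying valid: {s0, s1, s2, s4, s5, s6}.
States satisfying EF valid: {s0, s1, s2, s3, s4, s5, s6}.
States satisfying valid ∨ auth: {s0, s1, s2, s4, s5, s6}.
States satisfying AG (valid ∨ auth): {s4}.
States satisfying EF valid ∧ AG (valid ∨ auth): {s4}.
s0 ∉ Sat(EF valid ∧ AG (valid ∨ auth)).

No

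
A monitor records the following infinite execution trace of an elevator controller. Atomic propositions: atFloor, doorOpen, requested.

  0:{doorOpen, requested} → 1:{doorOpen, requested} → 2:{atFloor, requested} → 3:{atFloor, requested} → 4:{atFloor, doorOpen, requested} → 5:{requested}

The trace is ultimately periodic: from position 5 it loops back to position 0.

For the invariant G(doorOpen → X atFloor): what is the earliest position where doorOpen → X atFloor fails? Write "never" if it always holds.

At position 0 the labels are {doorOpen, requested} and the next position 1 has {doorOpen, requested}, so doorOpen → X atFloor is false there. This is the first violation.

0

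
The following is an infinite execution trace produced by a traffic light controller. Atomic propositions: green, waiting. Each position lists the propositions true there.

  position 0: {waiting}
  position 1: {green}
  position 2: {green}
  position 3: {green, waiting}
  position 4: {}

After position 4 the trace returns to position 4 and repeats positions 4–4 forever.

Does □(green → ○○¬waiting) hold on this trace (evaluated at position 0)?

No

green → ○○¬waiting must hold at every position from 0 onward. It fails at position 1, so □(green → ○○¬waiting) is false.
Positions where green holds: 1, 2, 3.
Check ○○¬waiting at each: 1→fails, 2→ok, 3→ok.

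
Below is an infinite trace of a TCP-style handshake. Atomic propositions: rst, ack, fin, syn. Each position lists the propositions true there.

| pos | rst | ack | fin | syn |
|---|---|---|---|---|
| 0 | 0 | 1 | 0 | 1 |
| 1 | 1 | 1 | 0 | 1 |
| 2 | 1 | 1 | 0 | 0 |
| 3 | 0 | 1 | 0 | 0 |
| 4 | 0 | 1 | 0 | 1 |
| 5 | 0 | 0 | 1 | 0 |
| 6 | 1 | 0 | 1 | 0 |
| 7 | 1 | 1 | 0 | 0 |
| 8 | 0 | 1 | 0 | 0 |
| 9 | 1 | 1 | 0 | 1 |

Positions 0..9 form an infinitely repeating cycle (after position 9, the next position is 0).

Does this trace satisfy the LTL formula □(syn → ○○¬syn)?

syn → ○○¬syn must hold at every position from 0 onward. It fails at position 9, so □(syn → ○○¬syn) is false.
Positions where syn holds: 0, 1, 4, 9.
Check ○○¬syn at each: 0→ok, 1→ok, 4→ok, 9→fails.

Violated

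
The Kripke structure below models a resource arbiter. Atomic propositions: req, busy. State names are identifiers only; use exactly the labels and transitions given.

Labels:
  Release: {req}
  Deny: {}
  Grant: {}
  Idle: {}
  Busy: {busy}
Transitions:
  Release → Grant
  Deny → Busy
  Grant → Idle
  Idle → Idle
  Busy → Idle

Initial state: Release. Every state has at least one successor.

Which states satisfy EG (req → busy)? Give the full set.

{Deny, Grant, Idle, Busy}

States satisfying req → busy: {Deny, Grant, Idle, Busy}.
States satisfying EG (req → busy): {Deny, Grant, Idle, Busy}.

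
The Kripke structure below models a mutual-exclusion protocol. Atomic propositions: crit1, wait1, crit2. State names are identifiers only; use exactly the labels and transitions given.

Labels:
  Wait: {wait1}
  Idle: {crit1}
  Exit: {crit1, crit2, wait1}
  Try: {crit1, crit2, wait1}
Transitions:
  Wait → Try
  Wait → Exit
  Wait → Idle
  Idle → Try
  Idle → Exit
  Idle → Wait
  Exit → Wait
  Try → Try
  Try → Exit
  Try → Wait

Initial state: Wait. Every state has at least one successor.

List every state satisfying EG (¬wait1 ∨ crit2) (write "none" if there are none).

States satisfying ¬wait1 ∨ crit2: {Idle, Exit, Try}.
States satisfying EG (¬wait1 ∨ crit2): {Idle, Try}.

{Idle, Try}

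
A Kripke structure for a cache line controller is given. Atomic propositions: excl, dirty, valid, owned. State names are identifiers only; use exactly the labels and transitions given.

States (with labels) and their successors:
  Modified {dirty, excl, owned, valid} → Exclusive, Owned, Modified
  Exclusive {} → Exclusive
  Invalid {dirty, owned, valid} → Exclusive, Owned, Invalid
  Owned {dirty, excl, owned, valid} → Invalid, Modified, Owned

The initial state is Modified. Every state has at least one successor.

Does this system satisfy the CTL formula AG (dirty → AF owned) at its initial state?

States satisfying dirty → AF owned: {Modified, Exclusive, Invalid, Owned}.
States satisfying AG (dirty → AF owned): {Modified, Exclusive, Invalid, Owned}.
Every state reachable from Modified satisfies dirty → AF owned.
Modified ∈ Sat(AG (dirty → AF owned)).

Satisfied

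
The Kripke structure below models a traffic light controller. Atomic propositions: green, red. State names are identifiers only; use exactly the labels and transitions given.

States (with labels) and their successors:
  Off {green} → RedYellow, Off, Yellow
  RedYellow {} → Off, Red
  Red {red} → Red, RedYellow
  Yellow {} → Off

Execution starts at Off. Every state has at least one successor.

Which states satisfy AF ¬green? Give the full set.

{RedYellow, Red, Yellow}

States satisfying ¬green: {RedYellow, Red, Yellow}.
States satisfying AF ¬green: {RedYellow, Red, Yellow}.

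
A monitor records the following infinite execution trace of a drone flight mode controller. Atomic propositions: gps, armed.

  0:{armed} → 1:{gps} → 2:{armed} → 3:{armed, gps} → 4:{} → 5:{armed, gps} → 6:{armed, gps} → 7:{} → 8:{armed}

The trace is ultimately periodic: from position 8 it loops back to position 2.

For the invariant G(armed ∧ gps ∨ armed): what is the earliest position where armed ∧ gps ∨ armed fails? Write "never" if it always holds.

Check armed ∧ gps ∨ armed at each position in order: 0 ✓.
At position 1 the labels are {gps}, so armed ∧ gps ∨ armed is false there. This is the first violation.

1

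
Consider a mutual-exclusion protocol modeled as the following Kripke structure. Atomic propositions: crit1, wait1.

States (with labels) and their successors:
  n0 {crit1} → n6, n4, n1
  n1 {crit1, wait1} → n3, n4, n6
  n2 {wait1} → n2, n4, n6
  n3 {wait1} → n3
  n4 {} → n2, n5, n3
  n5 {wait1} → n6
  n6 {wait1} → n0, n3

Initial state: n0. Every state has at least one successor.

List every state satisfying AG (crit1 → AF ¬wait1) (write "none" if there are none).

States satisfying crit1 → AF ¬wait1: {n0, n2, n3, n4, n5, n6}.
States satisfying AG (crit1 → AF ¬wait1): {n3}.

{n3}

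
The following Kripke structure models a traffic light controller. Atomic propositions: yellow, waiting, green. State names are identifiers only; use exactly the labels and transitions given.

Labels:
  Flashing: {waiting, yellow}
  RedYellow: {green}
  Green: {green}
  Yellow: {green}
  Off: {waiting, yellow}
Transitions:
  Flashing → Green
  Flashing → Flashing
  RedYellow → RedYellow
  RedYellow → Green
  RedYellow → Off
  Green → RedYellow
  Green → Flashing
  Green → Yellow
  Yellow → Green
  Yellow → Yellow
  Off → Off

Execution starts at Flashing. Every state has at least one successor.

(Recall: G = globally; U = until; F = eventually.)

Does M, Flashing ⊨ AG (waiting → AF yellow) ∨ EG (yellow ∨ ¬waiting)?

Satisfied

States satisfying waiting → AF yellow: {Flashing, RedYellow, Green, Yellow, Off}.
States satisfying AG (waiting → AF yellow): {Flashing, RedYellow, Green, Yellow, Off}.
States satisfying yellow ∨ ¬waiting: {Flashing, RedYellow, Green, Yellow, Off}.
States satisfying EG (yellow ∨ ¬waiting): {Flashing, RedYellow, Green, Yellow, Off}.
States satisfying AG (waiting → AF yellow) ∨ EG (yellow ∨ ¬waiting): {Flashing, RedYellow, Green, Yellow, Off}.
Flashing ∈ Sat(AG (waiting → AF yellow) ∨ EG (yellow ∨ ¬waiting)).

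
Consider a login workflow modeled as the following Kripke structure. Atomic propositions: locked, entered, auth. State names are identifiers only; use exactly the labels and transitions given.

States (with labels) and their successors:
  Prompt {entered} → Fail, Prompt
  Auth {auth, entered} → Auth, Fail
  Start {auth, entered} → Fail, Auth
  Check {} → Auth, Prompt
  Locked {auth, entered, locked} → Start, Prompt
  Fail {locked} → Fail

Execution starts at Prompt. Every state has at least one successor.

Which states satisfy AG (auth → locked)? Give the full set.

{Prompt, Fail}

States satisfying auth → locked: {Prompt, Check, Locked, Fail}.
States satisfying AG (auth → locked): {Prompt, Fail}.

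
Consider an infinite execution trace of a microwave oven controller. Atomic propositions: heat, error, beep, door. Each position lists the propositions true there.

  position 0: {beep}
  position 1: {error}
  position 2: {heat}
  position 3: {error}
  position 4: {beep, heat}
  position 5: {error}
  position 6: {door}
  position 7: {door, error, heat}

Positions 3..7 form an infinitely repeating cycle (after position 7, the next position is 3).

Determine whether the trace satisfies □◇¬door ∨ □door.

Yes

◇¬door holds at every position 0..7, and those are all positions ever visited, so □◇¬door holds.
door must hold at every position from 0 onward. It fails at position 0, so □door is false.
At position 0: □◇¬door is true; □door is false; so □◇¬door ∨ □door is true.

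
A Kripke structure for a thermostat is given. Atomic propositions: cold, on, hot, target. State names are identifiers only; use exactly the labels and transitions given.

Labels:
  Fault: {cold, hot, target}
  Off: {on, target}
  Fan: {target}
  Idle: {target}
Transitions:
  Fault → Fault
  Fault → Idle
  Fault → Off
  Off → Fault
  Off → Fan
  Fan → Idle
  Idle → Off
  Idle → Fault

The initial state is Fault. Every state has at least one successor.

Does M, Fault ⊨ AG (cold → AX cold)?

States satisfying cold → AX cold: {Off, Fan, Idle}.
States satisfying AG (cold → AX cold): ∅.
Fault is reachable from Fault and violates cold → AX cold, so AG fails at Fault.
Fault ∉ Sat(AG (cold → AX cold)).

No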